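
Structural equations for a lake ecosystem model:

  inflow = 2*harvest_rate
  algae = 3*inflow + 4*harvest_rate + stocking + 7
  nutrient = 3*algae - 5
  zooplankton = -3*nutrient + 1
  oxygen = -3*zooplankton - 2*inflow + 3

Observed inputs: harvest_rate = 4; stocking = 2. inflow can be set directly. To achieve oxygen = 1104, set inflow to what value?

inflow = 6

Intervening on inflow fixes its value directly, overriding its dependence on harvest_rate.
Substituting into the algae equation gives algae = 3*inflow + 25.
Substituting into the nutrient equation gives nutrient = 9*inflow + 70.
zooplankton becomes -27*inflow - 209.
This gives oxygen = 79*inflow + 630.
Solve 79*inflow + 630 = 1104: inflow = (1104 - 630) / 79 = 6.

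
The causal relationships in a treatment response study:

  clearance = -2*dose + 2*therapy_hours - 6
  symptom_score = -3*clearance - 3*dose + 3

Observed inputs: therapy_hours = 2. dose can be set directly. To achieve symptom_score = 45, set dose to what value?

dose = 12

Substituting into the clearance equation gives clearance = -2*dose - 2.
So symptom_score = 3*dose + 9.
Solve 3*dose + 9 = 45: dose = (45 - 9) / 3 = 12.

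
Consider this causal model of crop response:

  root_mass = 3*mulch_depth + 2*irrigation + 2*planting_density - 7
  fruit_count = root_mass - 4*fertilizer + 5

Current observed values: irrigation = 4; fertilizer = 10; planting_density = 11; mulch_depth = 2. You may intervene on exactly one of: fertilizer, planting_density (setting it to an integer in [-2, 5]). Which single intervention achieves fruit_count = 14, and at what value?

Intervening on fertilizer: with other inputs at their observed values, fruit_count = -4*fertilizer + 34. Solving for 14 gives fertilizer = 5, within [-2, 5].
Intervening on planting_density: fruit_count = 2*planting_density - 28. Reaching 14 requires planting_density = 21, outside [-2, 5].

set fertilizer = 5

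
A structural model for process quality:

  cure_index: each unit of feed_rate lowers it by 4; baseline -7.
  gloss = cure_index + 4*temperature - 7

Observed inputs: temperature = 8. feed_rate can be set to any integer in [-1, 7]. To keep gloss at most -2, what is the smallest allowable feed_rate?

feed_rate = 5

Substituting into the gloss equation gives gloss = -4*feed_rate + 18.
Require -4*feed_rate + 18 ≤ -2, so feed_rate ≥ 5.
The smallest integer in [-1, 7] satisfying this is 5.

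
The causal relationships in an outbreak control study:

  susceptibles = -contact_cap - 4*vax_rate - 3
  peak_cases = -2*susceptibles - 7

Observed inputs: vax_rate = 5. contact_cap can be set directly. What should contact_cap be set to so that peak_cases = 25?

Substituting into the susceptibles equation gives susceptibles = -contact_cap - 23.
Substituting into the peak_cases equation gives peak_cases = 2*contact_cap + 39.
Solve 2*contact_cap + 39 = 25: contact_cap = (25 - 39) / 2 = -7.

contact_cap = -7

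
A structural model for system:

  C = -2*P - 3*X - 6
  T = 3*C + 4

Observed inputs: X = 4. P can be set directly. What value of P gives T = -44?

P = -1

Substituting into the C equation gives C = -2*P - 18.
Substituting into the T equation gives T = -6*P - 50.
Solve -6*P - 50 = -44: P = (-44 + 50) / -6 = -1.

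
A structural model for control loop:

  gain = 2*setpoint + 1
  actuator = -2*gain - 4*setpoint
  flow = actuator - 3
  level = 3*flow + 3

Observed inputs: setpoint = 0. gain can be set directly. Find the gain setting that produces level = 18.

gain = -4

Intervening on gain fixes its value directly, overriding its dependence on setpoint.
Substituting into the actuator equation gives actuator = -2*gain.
Substituting into the flow equation gives flow = -2*gain - 3.
Substituting into the level equation gives level = -6*gain - 6.
Solve -6*gain - 6 = 18: gain = (18 + 6) / -6 = -4.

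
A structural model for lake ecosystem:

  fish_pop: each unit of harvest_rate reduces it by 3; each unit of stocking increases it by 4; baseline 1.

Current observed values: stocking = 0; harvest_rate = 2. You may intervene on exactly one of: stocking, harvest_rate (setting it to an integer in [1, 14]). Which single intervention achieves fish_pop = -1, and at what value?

set stocking = 1

Intervening on stocking: with other inputs at their observed values, fish_pop = 4*stocking - 5. Solving for -1 gives stocking = 1, within [1, 14].
Intervening on harvest_rate: fish_pop = -3*harvest_rate + 1. Reaching -1 requires harvest_rate = 2/3, not an integer.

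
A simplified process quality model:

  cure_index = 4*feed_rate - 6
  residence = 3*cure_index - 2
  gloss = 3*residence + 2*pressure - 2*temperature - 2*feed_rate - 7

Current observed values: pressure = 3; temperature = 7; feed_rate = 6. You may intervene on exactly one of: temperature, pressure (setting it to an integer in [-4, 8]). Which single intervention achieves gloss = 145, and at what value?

set temperature = -1

Intervening on temperature: with other inputs at their observed values, gloss = -2*temperature + 143. Solving for 145 gives temperature = -1, within [-4, 8].
Intervening on pressure: gloss = 2*pressure + 123. Reaching 145 requires pressure = 11, outside [-4, 8].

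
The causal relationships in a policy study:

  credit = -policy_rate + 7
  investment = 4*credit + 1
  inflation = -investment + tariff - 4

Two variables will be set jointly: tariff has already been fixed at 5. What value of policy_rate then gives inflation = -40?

With tariff held at 5:
Substituting into the investment equation gives investment = -4*policy_rate + 29.
Substituting into the inflation equation gives inflation = 4*policy_rate - 28.
Solve 4*policy_rate - 28 = -40: policy_rate = (-40 + 28) / 4 = -3.

policy_rate = -3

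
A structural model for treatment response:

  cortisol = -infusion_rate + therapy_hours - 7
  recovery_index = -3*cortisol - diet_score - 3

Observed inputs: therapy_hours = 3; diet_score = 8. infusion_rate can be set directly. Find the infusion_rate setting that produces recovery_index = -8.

infusion_rate = -3

Substituting into the cortisol equation gives cortisol = -infusion_rate - 4.
So recovery_index = 3*infusion_rate + 1.
Solve 3*infusion_rate + 1 = -8: infusion_rate = (-8 - 1) / 3 = -3.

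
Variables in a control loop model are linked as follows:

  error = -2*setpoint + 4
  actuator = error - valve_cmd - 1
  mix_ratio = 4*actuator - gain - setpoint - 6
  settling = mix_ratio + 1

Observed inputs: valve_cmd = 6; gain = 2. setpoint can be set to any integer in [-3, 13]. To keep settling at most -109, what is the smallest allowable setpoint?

Substituting into the actuator equation gives actuator = -2*setpoint - 3.
So mix_ratio = -9*setpoint - 20.
Substituting into the settling equation gives settling = -9*setpoint - 19.
Require -9*setpoint - 19 ≤ -109, so setpoint ≥ 10.
The smallest integer in [-3, 13] satisfying this is 10.

setpoint = 10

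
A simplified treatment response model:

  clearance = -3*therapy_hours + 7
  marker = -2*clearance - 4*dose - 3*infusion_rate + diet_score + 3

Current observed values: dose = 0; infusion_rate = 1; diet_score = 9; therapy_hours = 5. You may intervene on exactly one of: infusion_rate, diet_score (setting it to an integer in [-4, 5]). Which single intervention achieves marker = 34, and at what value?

Intervening on infusion_rate: with other inputs at their observed values, marker = -3*infusion_rate + 28. Solving for 34 gives infusion_rate = -2, within [-4, 5].
Intervening on diet_score: marker = diet_score + 16. Reaching 34 requires diet_score = 18, outside [-4, 5].

set infusion_rate = -2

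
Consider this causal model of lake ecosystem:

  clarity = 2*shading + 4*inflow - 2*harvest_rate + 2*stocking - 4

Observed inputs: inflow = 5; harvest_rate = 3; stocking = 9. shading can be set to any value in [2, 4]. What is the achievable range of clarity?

32 to 36

Substituting into the clarity equation gives clarity = 2*shading + 28.
Linear in shading, so extremes are at the endpoints: shading = 2 gives clarity = 32; shading = 4 gives clarity = 36.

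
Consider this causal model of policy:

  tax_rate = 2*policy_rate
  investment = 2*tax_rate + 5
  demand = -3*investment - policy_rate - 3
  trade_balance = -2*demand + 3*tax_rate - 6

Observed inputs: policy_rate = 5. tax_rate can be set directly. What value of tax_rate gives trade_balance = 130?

tax_rate = 6

Intervening on tax_rate fixes its value directly, overriding its dependence on policy_rate.
Substituting into the demand equation gives demand = -6*tax_rate - 23.
This gives trade_balance = 15*tax_rate + 40.
Solve 15*tax_rate + 40 = 130: tax_rate = (130 - 40) / 15 = 6.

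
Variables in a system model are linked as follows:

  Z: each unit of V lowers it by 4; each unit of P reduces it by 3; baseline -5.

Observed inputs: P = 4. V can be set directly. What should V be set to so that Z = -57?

Substituting into the Z equation gives Z = -4*V - 17.
Solve -4*V - 17 = -57: V = (-57 + 17) / -4 = 10.

V = 10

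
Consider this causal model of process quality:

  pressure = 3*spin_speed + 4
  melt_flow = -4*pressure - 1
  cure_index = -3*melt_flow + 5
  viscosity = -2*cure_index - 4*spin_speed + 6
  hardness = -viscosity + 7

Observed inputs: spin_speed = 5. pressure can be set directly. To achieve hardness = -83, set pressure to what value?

pressure = -5

Intervening on pressure fixes its value directly, overriding its dependence on spin_speed.
Substituting into the cure_index equation gives cure_index = 12*pressure + 8.
So viscosity = -24*pressure - 30.
hardness becomes 24*pressure + 37.
Solve 24*pressure + 37 = -83: pressure = (-83 - 37) / 24 = -5.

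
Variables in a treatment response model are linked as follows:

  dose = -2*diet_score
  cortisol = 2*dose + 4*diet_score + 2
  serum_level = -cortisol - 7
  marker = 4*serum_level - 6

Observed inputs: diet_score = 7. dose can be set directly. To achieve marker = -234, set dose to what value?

Intervening on dose fixes its value directly, overriding its dependence on diet_score.
Substituting into the cortisol equation gives cortisol = 2*dose + 30.
Substituting into the serum_level equation gives serum_level = -2*dose - 37.
Substituting into the marker equation gives marker = -8*dose - 154.
Solve -8*dose - 154 = -234: dose = (-234 + 154) / -8 = 10.

dose = 10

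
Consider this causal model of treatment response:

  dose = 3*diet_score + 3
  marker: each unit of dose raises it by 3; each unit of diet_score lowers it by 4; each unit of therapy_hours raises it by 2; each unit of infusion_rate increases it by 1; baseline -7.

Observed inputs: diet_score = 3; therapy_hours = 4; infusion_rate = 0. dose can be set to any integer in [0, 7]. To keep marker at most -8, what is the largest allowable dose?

Intervening on dose fixes its value directly, overriding its dependence on diet_score.
Substituting into the marker equation gives marker = 3*dose - 11.
Require 3*dose - 11 ≤ -8, so dose ≤ 1.
The largest integer in [0, 7] satisfying this is 1.

dose = 1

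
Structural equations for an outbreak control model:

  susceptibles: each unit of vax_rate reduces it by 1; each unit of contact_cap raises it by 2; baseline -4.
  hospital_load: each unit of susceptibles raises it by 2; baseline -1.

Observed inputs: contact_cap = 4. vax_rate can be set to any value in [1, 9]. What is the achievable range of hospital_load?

-11 to 5

Substituting into the susceptibles equation gives susceptibles = -vax_rate + 4.
This gives hospital_load = -2*vax_rate + 7.
Linear in vax_rate, so extremes are at the endpoints: vax_rate = 1 gives hospital_load = 5; vax_rate = 9 gives hospital_load = -11.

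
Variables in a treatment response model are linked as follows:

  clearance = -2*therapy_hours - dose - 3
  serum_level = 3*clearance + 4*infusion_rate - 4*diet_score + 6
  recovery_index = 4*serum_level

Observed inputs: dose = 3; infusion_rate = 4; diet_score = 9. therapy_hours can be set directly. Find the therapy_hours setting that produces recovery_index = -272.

therapy_hours = 6

Substituting into the clearance equation gives clearance = -2*therapy_hours - 6.
Substituting into the serum_level equation gives serum_level = -6*therapy_hours - 32.
recovery_index becomes -24*therapy_hours - 128.
Solve -24*therapy_hours - 128 = -272: therapy_hours = (-272 + 128) / -24 = 6.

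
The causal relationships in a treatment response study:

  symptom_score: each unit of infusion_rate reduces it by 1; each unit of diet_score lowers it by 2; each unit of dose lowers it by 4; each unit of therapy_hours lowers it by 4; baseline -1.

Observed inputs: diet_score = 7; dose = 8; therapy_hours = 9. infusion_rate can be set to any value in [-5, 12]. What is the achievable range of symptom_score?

Substituting into the symptom_score equation gives symptom_score = -infusion_rate - 83.
Linear in infusion_rate, so extremes are at the endpoints: infusion_rate = -5 gives symptom_score = -78; infusion_rate = 12 gives symptom_score = -95.

-95 to -78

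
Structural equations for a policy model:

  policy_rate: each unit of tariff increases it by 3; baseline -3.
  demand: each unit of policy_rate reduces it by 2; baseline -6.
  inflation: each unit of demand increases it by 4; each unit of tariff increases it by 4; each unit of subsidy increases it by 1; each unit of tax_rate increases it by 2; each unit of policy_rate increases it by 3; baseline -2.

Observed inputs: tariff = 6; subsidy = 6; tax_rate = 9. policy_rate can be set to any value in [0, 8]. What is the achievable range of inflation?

Intervening on policy_rate fixes its value directly, overriding its dependence on tariff.
Substituting into the inflation equation gives inflation = -5*policy_rate + 22.
Linear in policy_rate, so extremes are at the endpoints: policy_rate = 0 gives inflation = 22; policy_rate = 8 gives inflation = -18.

-18 to 22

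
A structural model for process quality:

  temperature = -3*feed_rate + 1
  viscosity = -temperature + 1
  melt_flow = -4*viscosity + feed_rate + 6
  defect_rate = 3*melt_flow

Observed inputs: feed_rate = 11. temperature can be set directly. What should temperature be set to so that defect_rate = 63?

Intervening on temperature fixes its value directly, overriding its dependence on feed_rate.
Substituting into the melt_flow equation gives melt_flow = 4*temperature + 13.
Substituting into the defect_rate equation gives defect_rate = 12*temperature + 39.
Solve 12*temperature + 39 = 63: temperature = (63 - 39) / 12 = 2.

temperature = 2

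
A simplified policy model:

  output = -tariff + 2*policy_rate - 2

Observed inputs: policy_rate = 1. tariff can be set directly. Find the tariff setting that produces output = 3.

Substituting into the output equation gives output = -tariff.
Solve -tariff = 3: tariff = 3 / -1 = -3.

tariff = -3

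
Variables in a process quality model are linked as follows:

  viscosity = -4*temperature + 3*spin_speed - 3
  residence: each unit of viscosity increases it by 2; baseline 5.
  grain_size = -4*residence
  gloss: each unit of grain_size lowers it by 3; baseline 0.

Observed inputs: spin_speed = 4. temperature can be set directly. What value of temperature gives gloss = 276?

temperature = 0

Substituting into the viscosity equation gives viscosity = -4*temperature + 9.
Substituting into the residence equation gives residence = -8*temperature + 23.
This gives grain_size = 32*temperature - 92.
Substituting into the gloss equation gives gloss = -96*temperature + 276.
Solve -96*temperature + 276 = 276: temperature = (276 - 276) / -96 = 0.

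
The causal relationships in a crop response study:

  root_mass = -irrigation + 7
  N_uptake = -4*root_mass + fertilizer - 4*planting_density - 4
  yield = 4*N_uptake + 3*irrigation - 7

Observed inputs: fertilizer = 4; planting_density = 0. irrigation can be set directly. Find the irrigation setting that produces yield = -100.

irrigation = 1

Substituting into the N_uptake equation gives N_uptake = 4*irrigation - 28.
yield becomes 19*irrigation - 119.
Solve 19*irrigation - 119 = -100: irrigation = (-100 + 119) / 19 = 1.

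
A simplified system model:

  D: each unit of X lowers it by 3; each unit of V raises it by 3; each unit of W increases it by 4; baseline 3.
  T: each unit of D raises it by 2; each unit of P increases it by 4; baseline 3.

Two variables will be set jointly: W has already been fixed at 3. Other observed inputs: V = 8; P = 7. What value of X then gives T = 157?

X = -8

With W held at 3:
Substituting into the D equation gives D = -3*X + 39.
So T = -6*X + 109.
Solve -6*X + 109 = 157: X = (157 - 109) / -6 = -8.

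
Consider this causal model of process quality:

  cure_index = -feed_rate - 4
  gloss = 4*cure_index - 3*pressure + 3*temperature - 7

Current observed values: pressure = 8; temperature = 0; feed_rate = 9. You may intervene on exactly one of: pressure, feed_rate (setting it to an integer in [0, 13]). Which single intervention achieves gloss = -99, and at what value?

set feed_rate = 13

Intervening on pressure: gloss = -3*pressure - 59. Reaching -99 requires pressure = 40/3, not an integer.
Intervening on feed_rate: with other inputs at their observed values, gloss = -4*feed_rate - 47. Solving for -99 gives feed_rate = 13, within [0, 13].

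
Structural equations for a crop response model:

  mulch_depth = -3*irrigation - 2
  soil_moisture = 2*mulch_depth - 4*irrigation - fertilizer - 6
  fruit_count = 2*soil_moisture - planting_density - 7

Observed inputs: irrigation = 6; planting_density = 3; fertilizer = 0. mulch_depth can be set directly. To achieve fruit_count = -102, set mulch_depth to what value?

Intervening on mulch_depth fixes its value directly, overriding its dependence on irrigation.
Substituting into the soil_moisture equation gives soil_moisture = 2*mulch_depth - 30.
Substituting into the fruit_count equation gives fruit_count = 4*mulch_depth - 70.
Solve 4*mulch_depth - 70 = -102: mulch_depth = (-102 + 70) / 4 = -8.

mulch_depth = -8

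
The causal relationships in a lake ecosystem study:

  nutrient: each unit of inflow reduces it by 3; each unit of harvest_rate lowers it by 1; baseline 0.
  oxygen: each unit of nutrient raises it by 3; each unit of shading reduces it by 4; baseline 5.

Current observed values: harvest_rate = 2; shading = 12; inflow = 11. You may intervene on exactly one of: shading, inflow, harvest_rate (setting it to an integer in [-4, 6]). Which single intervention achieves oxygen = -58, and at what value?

Intervening on shading: oxygen = -4*shading - 100. Reaching -58 requires shading = -21/2, not an integer.
Intervening on inflow: with other inputs at their observed values, oxygen = -9*inflow - 49. Solving for -58 gives inflow = 1, within [-4, 6].
Intervening on harvest_rate: oxygen = -3*harvest_rate - 142. Reaching -58 requires harvest_rate = -28, outside [-4, 6].

set inflow = 1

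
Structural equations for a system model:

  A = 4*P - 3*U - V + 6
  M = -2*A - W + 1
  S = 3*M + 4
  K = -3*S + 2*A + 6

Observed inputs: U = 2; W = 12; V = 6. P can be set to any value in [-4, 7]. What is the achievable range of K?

-347 to 533

Substituting into the A equation gives A = 4*P - 6.
This gives M = -8*P + 1.
So S = -24*P + 7.
Substituting into the K equation gives K = 80*P - 27.
Linear in P, so extremes are at the endpoints: P = -4 gives K = -347; P = 7 gives K = 533.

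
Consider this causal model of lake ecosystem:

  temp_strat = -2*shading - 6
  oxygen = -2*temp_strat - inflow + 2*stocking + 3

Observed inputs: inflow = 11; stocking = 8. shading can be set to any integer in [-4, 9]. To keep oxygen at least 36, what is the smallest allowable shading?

Substituting into the oxygen equation gives oxygen = 4*shading + 20.
Require 4*shading + 20 ≥ 36, so shading ≥ 4.
The smallest integer in [-4, 9] satisfying this is 4.

shading = 4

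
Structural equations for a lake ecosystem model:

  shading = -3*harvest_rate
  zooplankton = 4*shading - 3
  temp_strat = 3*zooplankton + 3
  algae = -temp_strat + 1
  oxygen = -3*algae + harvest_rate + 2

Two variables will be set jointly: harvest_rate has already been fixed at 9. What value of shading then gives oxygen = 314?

With harvest_rate held at 9:
Intervening on shading fixes its value directly, overriding its dependence on harvest_rate.
Substituting into the temp_strat equation gives temp_strat = 12*shading - 6.
This gives algae = -12*shading + 7.
oxygen becomes 36*shading - 10.
Solve 36*shading - 10 = 314: shading = (314 + 10) / 36 = 9.

shading = 9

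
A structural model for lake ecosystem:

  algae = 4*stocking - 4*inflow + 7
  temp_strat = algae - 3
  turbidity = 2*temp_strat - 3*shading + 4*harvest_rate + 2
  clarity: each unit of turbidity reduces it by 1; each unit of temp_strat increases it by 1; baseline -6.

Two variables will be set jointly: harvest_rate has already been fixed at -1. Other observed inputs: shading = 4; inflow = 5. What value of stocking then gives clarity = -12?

stocking = 9

With harvest_rate held at -1:
Substituting into the algae equation gives algae = 4*stocking - 13.
Substituting into the temp_strat equation gives temp_strat = 4*stocking - 16.
Substituting into the turbidity equation gives turbidity = 8*stocking - 46.
Substituting into the clarity equation gives clarity = -4*stocking + 24.
Solve -4*stocking + 24 = -12: stocking = (-12 - 24) / -4 = 9.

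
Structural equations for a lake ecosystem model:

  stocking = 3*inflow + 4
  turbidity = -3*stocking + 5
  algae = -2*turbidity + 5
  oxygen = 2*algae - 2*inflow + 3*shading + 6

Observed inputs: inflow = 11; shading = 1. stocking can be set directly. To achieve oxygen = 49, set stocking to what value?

stocking = 6

Intervening on stocking fixes its value directly, overriding its dependence on inflow.
Substituting into the algae equation gives algae = 6*stocking - 5.
This gives oxygen = 12*stocking - 23.
Solve 12*stocking - 23 = 49: stocking = (49 + 23) / 12 = 6.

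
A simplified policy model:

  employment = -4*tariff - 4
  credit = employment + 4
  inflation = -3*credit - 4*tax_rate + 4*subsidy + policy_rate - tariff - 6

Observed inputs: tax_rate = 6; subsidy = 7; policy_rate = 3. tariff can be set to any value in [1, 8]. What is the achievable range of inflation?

Substituting into the credit equation gives credit = -4*tariff.
Substituting into the inflation equation gives inflation = 11*tariff + 1.
Linear in tariff, so extremes are at the endpoints: tariff = 1 gives inflation = 12; tariff = 8 gives inflation = 89.

12 to 89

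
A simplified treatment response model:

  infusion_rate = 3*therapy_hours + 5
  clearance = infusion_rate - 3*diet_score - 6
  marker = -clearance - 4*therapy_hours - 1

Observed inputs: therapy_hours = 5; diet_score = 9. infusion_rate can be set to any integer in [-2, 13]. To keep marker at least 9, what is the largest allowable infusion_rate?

Intervening on infusion_rate fixes its value directly, overriding its dependence on therapy_hours.
Substituting into the clearance equation gives clearance = infusion_rate - 33.
Substituting into the marker equation gives marker = -infusion_rate + 12.
Require -infusion_rate + 12 ≥ 9, so infusion_rate ≤ 3.
The largest integer in [-2, 13] satisfying this is 3.

infusion_rate = 3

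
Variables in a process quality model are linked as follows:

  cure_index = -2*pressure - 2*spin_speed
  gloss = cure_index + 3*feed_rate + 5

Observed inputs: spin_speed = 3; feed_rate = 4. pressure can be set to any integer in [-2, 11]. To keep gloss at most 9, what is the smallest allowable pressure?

Substituting into the cure_index equation gives cure_index = -2*pressure - 6.
Substituting into the gloss equation gives gloss = -2*pressure + 11.
Require -2*pressure + 11 ≤ 9, so pressure ≥ 1.
The smallest integer in [-2, 11] satisfying this is 1.

pressure = 1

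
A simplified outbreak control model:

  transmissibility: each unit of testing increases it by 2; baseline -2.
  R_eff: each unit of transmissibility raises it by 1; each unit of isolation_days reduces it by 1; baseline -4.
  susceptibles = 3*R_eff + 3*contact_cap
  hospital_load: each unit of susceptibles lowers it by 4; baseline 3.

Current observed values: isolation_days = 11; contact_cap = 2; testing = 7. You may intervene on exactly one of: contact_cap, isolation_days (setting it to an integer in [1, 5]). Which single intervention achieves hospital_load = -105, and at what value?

set isolation_days = 1

Intervening on contact_cap: hospital_load = -12*contact_cap + 39. Reaching -105 requires contact_cap = 12, outside [1, 5].
Intervening on isolation_days: with other inputs at their observed values, hospital_load = 12*isolation_days - 117. Solving for -105 gives isolation_days = 1, within [1, 5].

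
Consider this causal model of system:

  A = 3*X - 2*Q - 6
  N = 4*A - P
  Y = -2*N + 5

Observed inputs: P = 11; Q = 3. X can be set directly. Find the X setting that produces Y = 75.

X = 2

Substituting into the A equation gives A = 3*X - 12.
So N = 12*X - 59.
Substituting into the Y equation gives Y = -24*X + 123.
Solve -24*X + 123 = 75: X = (75 - 123) / -24 = 2.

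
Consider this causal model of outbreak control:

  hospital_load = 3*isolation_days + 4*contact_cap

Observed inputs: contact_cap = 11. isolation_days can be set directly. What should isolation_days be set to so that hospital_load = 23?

isolation_days = -7

Substituting into the hospital_load equation gives hospital_load = 3*isolation_days + 44.
Solve 3*isolation_days + 44 = 23: isolation_days = (23 - 44) / 3 = -7.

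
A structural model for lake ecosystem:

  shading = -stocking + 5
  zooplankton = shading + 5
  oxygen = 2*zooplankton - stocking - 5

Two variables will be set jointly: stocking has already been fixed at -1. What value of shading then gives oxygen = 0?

shading = -3

With stocking held at -1:
Intervening on shading fixes its value directly, overriding its dependence on stocking.
Substituting into the oxygen equation gives oxygen = 2*shading + 6.
Solve 2*shading + 6 = 0: shading = (0 - 6) / 2 = -3.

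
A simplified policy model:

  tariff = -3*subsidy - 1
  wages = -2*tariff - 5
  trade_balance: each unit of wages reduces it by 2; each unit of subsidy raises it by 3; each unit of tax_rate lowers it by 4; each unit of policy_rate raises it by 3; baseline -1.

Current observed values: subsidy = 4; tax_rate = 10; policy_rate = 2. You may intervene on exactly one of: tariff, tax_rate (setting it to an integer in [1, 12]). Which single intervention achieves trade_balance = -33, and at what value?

Intervening on tariff: trade_balance = 4*tariff - 13. Reaching -33 requires tariff = -5, outside [1, 12].
Intervening on tax_rate: with other inputs at their observed values, trade_balance = -4*tax_rate - 25. Solving for -33 gives tax_rate = 2, within [1, 12].

set tax_rate = 2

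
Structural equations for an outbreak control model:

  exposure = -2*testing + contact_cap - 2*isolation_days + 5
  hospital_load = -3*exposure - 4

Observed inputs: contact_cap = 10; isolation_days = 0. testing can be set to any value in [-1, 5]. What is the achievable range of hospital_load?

Substituting into the exposure equation gives exposure = -2*testing + 15.
hospital_load becomes 6*testing - 49.
Linear in testing, so extremes are at the endpoints: testing = -1 gives hospital_load = -55; testing = 5 gives hospital_load = -19.

-55 to -19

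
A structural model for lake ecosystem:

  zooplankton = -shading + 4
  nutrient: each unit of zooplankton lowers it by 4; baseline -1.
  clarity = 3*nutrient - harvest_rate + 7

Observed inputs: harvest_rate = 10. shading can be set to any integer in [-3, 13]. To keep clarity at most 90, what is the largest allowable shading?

Substituting into the nutrient equation gives nutrient = 4*shading - 17.
Substituting into the clarity equation gives clarity = 12*shading - 54.
Require 12*shading - 54 ≤ 90, so shading ≤ 12.
The largest integer in [-3, 13] satisfying this is 12.

shading = 12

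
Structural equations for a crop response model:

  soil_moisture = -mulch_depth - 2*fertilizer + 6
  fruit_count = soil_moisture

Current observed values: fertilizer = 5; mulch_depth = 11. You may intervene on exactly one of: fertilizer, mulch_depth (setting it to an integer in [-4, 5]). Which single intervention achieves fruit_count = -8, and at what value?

Intervening on fertilizer: fruit_count = -2*fertilizer - 5. Reaching -8 requires fertilizer = 3/2, not an integer.
Intervening on mulch_depth: with other inputs at their observed values, fruit_count = -mulch_depth - 4. Solving for -8 gives mulch_depth = 4, within [-4, 5].

set mulch_depth = 4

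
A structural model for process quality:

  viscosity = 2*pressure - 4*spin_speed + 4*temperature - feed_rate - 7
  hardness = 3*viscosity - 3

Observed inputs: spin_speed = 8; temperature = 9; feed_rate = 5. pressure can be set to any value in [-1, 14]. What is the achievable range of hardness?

-33 to 57

Substituting into the viscosity equation gives viscosity = 2*pressure - 8.
hardness becomes 6*pressure - 27.
Linear in pressure, so extremes are at the endpoints: pressure = -1 gives hardness = -33; pressure = 14 gives hardness = 57.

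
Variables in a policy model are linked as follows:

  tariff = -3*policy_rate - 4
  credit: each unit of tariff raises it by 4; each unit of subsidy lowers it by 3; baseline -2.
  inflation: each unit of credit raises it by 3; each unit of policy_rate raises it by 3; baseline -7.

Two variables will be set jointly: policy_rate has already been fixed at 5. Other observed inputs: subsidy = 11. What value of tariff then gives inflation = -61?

With policy_rate held at 5:
Intervening on tariff fixes its value directly, overriding its dependence on policy_rate.
Substituting into the credit equation gives credit = 4*tariff - 35.
This gives inflation = 12*tariff - 97.
Solve 12*tariff - 97 = -61: tariff = (-61 + 97) / 12 = 3.

tariff = 3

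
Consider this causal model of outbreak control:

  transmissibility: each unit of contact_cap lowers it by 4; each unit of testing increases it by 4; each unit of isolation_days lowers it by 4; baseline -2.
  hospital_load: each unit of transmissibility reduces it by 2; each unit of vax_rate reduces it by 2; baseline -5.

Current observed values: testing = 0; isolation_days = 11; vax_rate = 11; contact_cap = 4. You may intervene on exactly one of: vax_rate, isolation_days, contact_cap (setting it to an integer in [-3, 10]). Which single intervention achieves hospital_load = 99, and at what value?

set vax_rate = 10

Intervening on vax_rate: with other inputs at their observed values, hospital_load = -2*vax_rate + 119. Solving for 99 gives vax_rate = 10, within [-3, 10].
Intervening on isolation_days: hospital_load = 8*isolation_days + 9. Reaching 99 requires isolation_days = 45/4, not an integer.
Intervening on contact_cap: hospital_load = 8*contact_cap + 65. Reaching 99 requires contact_cap = 17/4, not an integer.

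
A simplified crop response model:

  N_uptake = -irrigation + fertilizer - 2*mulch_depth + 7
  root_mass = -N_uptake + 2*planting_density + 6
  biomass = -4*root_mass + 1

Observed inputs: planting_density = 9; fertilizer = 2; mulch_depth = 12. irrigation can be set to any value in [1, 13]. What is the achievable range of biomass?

Substituting into the N_uptake equation gives N_uptake = -irrigation - 15.
Substituting into the root_mass equation gives root_mass = irrigation + 39.
Substituting into the biomass equation gives biomass = -4*irrigation - 155.
Linear in irrigation, so extremes are at the endpoints: irrigation = 1 gives biomass = -159; irrigation = 13 gives biomass = -207.

-207 to -159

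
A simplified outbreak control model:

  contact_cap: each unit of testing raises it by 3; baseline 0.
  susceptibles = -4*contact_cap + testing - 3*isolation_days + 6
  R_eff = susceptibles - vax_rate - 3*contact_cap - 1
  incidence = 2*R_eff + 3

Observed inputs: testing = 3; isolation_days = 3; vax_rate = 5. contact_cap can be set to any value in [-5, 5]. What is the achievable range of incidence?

Intervening on contact_cap fixes its value directly, overriding its dependence on testing.
Substituting into the susceptibles equation gives susceptibles = -4*contact_cap.
Substituting into the R_eff equation gives R_eff = -7*contact_cap - 6.
This gives incidence = -14*contact_cap - 9.
Linear in contact_cap, so extremes are at the endpoints: contact_cap = -5 gives incidence = 61; contact_cap = 5 gives incidence = -79.

-79 to 61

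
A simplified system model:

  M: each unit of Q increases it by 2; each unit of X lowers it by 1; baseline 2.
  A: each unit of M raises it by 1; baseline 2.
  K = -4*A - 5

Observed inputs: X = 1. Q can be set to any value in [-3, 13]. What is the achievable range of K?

Substituting into the M equation gives M = 2*Q + 1.
Substituting into the A equation gives A = 2*Q + 3.
Substituting into the K equation gives K = -8*Q - 17.
Linear in Q, so extremes are at the endpoints: Q = -3 gives K = 7; Q = 13 gives K = -121.

-121 to 7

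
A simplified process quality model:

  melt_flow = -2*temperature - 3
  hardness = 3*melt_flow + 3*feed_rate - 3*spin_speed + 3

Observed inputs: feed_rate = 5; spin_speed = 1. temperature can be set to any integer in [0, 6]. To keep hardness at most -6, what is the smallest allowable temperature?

temperature = 2

Substituting into the hardness equation gives hardness = -6*temperature + 6.
Require -6*temperature + 6 ≤ -6, so temperature ≥ 2.
The smallest integer in [0, 6] satisfying this is 2.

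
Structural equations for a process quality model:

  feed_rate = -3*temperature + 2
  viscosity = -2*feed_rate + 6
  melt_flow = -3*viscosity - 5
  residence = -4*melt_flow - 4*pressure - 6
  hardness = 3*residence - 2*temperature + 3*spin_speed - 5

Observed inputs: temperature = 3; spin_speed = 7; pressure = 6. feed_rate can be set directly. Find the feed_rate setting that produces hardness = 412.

feed_rate = -3

Intervening on feed_rate fixes its value directly, overriding its dependence on temperature.
Substituting into the melt_flow equation gives melt_flow = 6*feed_rate - 23.
residence becomes -24*feed_rate + 62.
So hardness = -72*feed_rate + 196.
Solve -72*feed_rate + 196 = 412: feed_rate = (412 - 196) / -72 = -3.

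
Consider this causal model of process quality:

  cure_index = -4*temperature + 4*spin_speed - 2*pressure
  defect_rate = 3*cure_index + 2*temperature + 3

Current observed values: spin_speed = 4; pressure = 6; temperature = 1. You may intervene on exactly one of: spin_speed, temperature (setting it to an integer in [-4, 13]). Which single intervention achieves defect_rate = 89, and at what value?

set spin_speed = 11

Intervening on spin_speed: with other inputs at their observed values, defect_rate = 12*spin_speed - 43. Solving for 89 gives spin_speed = 11, within [-4, 13].
Intervening on temperature: defect_rate = -10*temperature + 15. Reaching 89 requires temperature = -37/5, not an integer.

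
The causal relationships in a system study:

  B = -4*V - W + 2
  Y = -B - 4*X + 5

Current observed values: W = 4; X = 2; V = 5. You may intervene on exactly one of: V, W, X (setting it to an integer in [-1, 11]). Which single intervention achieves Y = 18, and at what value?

Intervening on V: Y = 4*V - 1. Reaching 18 requires V = 19/4, not an integer.
Intervening on W: with other inputs at their observed values, Y = W + 15. Solving for 18 gives W = 3, within [-1, 11].
Intervening on X: Y = -4*X + 27. Reaching 18 requires X = 9/4, not an integer.

set W = 3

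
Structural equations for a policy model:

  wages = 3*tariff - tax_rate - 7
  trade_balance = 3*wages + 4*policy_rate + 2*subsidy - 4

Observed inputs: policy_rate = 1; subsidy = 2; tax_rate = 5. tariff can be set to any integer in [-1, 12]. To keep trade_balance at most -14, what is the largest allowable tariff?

Substituting into the wages equation gives wages = 3*tariff - 12.
So trade_balance = 9*tariff - 32.
Require 9*tariff - 32 ≤ -14, so tariff ≤ 2.
The largest integer in [-1, 12] satisfying this is 2.

tariff = 2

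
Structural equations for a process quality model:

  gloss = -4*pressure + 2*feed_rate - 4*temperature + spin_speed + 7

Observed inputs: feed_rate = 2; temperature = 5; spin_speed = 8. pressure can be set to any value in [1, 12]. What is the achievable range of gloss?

Substituting into the gloss equation gives gloss = -4*pressure - 1.
Linear in pressure, so extremes are at the endpoints: pressure = 1 gives gloss = -5; pressure = 12 gives gloss = -49.

-49 to -5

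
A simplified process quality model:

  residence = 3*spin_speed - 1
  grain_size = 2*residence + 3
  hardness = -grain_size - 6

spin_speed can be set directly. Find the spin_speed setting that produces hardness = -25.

Substituting into the grain_size equation gives grain_size = 6*spin_speed + 1.
hardness becomes -6*spin_speed - 7.
Solve -6*spin_speed - 7 = -25: spin_speed = (-25 + 7) / -6 = 3.

spin_speed = 3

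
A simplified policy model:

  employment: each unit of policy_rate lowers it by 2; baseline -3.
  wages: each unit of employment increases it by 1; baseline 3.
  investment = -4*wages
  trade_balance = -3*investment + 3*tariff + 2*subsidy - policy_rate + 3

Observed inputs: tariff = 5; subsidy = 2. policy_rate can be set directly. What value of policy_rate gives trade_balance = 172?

Substituting into the wages equation gives wages = -2*policy_rate.
Substituting into the investment equation gives investment = 8*policy_rate.
Substituting into the trade_balance equation gives trade_balance = -25*policy_rate + 22.
Solve -25*policy_rate + 22 = 172: policy_rate = (172 - 22) / -25 = -6.

policy_rate = -6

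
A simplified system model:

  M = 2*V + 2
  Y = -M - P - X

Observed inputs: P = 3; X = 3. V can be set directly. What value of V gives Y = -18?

V = 5

Substituting into the Y equation gives Y = -2*V - 8.
Solve -2*V - 8 = -18: V = (-18 + 8) / -2 = 5.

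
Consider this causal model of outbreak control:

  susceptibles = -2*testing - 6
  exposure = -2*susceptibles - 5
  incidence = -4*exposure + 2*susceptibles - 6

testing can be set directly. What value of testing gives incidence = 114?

Substituting into the exposure equation gives exposure = 4*testing + 7.
So incidence = -20*testing - 46.
Solve -20*testing - 46 = 114: testing = (114 + 46) / -20 = -8.

testing = -8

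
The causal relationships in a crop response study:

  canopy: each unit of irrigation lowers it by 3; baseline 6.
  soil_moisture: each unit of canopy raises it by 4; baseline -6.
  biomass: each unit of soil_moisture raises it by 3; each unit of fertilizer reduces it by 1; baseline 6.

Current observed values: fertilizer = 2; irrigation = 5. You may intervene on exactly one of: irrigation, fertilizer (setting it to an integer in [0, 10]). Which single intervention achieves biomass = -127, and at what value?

Intervening on irrigation: biomass = -36*irrigation + 58. Reaching -127 requires irrigation = 185/36, not an integer.
Intervening on fertilizer: with other inputs at their observed values, biomass = -fertilizer - 120. Solving for -127 gives fertilizer = 7, within [0, 10].

set fertilizer = 7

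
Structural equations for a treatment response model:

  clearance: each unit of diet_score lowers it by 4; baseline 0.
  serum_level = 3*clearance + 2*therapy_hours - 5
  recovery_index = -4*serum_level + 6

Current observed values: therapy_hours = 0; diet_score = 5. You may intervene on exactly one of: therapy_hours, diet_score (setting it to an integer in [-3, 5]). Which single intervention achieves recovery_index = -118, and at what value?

Intervening on therapy_hours: recovery_index = -8*therapy_hours + 266. Reaching -118 requires therapy_hours = 48, outside [-3, 5].
Intervening on diet_score: with other inputs at their observed values, recovery_index = 48*diet_score + 26. Solving for -118 gives diet_score = -3, within [-3, 5].

set diet_score = -3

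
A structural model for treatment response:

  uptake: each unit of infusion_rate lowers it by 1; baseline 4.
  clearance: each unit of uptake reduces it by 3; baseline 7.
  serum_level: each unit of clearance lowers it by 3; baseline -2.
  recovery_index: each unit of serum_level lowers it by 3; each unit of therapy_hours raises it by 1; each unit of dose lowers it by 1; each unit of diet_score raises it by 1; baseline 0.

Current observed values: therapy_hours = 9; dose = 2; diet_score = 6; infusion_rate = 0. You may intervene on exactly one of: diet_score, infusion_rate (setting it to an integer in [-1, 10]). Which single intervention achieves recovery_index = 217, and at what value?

Intervening on diet_score: recovery_index = diet_score - 32. Reaching 217 requires diet_score = 249, outside [-1, 10].
Intervening on infusion_rate: with other inputs at their observed values, recovery_index = 27*infusion_rate - 26. Solving for 217 gives infusion_rate = 9, within [-1, 10].

set infusion_rate = 9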